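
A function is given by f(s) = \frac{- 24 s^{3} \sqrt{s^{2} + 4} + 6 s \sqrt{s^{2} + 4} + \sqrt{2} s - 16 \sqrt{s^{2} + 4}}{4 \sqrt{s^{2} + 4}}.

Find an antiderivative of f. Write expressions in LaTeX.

Recover f(s) by differentiating a candidate F(s); any mismatch rules it out.
Check: d/ds[\frac{- 6 s^{4} + 3 s^{2} - 16 s + \sqrt{2} \sqrt{s^{2} + 4} + 3}{4}] = \frac{- 24 s^{3} \sqrt{s^{2} + 4} + 6 s \sqrt{s^{2} + 4} + \sqrt{2} s - 16 \sqrt{s^{2} + 4}}{4 \sqrt{s^{2} + 4}} = f(s).

An antiderivative is F(s) = \frac{- 6 s^{4} + 3 s^{2} - 16 s + \sqrt{2} \sqrt{s^{2} + 4} + 3}{4}.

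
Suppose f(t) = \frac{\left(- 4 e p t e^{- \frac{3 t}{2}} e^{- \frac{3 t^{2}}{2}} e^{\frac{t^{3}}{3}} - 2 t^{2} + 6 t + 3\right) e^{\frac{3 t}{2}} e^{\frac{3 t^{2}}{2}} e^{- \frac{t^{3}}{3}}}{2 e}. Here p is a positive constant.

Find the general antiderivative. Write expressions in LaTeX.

F(t) = - p t^{2} + \frac{e^{\frac{3 t}{2}} e^{\frac{3 t^{2}}{2}} e^{- \frac{t^{3}}{3}}}{e} + C

Any candidate F(t) must reproduce f(t) exactly when differentiated.
Check: d/dt[- p t^{2} + \frac{e^{\frac{3 t}{2}} e^{\frac{3 t^{2}}{2}} e^{- \frac{t^{3}}{3}}}{e}] = \frac{\left(- 4 e p t e^{\frac{t^{3}}{3}} - 2 t^{2} e^{\frac{3 t}{2}} e^{\frac{3 t^{2}}{2}} + 6 t e^{\frac{3 t}{2}} e^{\frac{3 t^{2}}{2}} + 3 e^{\frac{3 t}{2}} e^{\frac{3 t^{2}}{2}}\right) e^{- \frac{t^{3}}{3}}}{2 e}, which equals f(t).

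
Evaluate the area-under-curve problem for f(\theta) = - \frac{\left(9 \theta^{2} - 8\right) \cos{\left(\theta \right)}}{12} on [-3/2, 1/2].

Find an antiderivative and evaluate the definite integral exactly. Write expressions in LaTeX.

Antiderivative: F(\theta) = - \frac{3 \theta^{2} \sin{\left(\theta \right)}}{4} - \frac{3 \theta \cos{\left(\theta \right)}}{2} + \frac{13 \sin{\left(\theta \right)}}{6}; value = - \frac{3 \cos{\left(\frac{1}{2} \right)}}{4} - \frac{9 \cos{\left(\frac{3}{2} \right)}}{4} + \frac{23 \sin{\left(\frac{3}{2} \right)}}{48} + \frac{95 \sin{\left(\frac{1}{2} \right)}}{48}

A candidate is checked by its d/d\theta: the result must match f(\theta).
F(\theta) = - \frac{3 \theta^{2} \sin{\left(\theta \right)}}{4} - \frac{3 \theta \cos{\left(\theta \right)}}{2} + \frac{13 \sin{\left(\theta \right)}}{6} is an antiderivative of f.
Check: d/d\theta[- \frac{3 \theta^{2} \sin{\left(\theta \right)}}{4} - \frac{3 \theta \cos{\left(\theta \right)}}{2} + \frac{13 \sin{\left(\theta \right)}}{6}] = - \frac{3 \theta^{2} \cos{\left(\theta \right)}}{4} + \frac{2 \cos{\left(\theta \right)}}{3}, which equals f(\theta).
F(1/2) = - \frac{3 \cos{\left(\frac{1}{2} \right)}}{4} + \frac{95 \sin{\left(\frac{1}{2} \right)}}{48}; F(-3/2) = - \frac{23 \sin{\left(\frac{3}{2} \right)}}{48} + \frac{9 \cos{\left(\frac{3}{2} \right)}}{4}.
Integral = F(1/2) - F(-3/2) = - \frac{3 \cos{\left(\frac{1}{2} \right)}}{4} - \frac{9 \cos{\left(\frac{3}{2} \right)}}{4} + \frac{23 \sin{\left(\frac{3}{2} \right)}}{48} + \frac{95 \sin{\left(\frac{1}{2} \right)}}{48}.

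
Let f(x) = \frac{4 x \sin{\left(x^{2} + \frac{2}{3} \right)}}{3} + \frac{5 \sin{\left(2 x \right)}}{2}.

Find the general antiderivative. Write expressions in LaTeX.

The integrand splits into summands that can be handled one at a time.
Check: d/dx[- \frac{5 \cos{\left(2 x \right)}}{4} - \frac{2 \cos{\left(x^{2} + \frac{2}{3} \right)}}{3}] = \frac{4 x \sin{\left(x^{2} + \frac{2}{3} \right)}}{3} + \frac{5 \sin{\left(2 x \right)}}{2} = f(x).

F(x) = - \frac{5 \cos{\left(2 x \right)}}{4} - \frac{2 \cos{\left(x^{2} + \frac{2}{3} \right)}}{3} + C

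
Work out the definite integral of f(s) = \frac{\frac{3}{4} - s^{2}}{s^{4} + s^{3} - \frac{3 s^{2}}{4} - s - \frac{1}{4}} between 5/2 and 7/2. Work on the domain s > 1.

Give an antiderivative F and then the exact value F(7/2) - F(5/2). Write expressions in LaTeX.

Antiderivative: F(s) = \frac{- 2 s \log{\left(s - 1 \right)} - 16 s \log{\left(s + \frac{1}{2} \right)} + 18 s \log{\left(s + 1 \right)} - \log{\left(s - 1 \right)} - 8 \log{\left(s + \frac{1}{2} \right)} + 9 \log{\left(s + 1 \right)} + 24}{18 \left(2 s + 1\right)}; value = - \frac{\log{\left(\frac{7}{2} \right)}}{2} - \frac{4 \log{\left(4 \right)}}{9} - \frac{1}{18} - \frac{\log{\left(\frac{5}{2} \right)}}{18} + \frac{\log{\left(\frac{3}{2} \right)}}{18} + \frac{4 \log{\left(3 \right)}}{9} + \frac{\log{\left(\frac{9}{2} \right)}}{2}

The denominator factors as \left(s - 1\right) \left(s + 1\right) \left(2 s + 1\right)^{2}; partial fractions split f into directly integrable pieces: - \frac{8}{9 \left(2 s + 1\right)} - \frac{8}{3 \left(2 s + 1\right)^{2}} + \frac{1}{2 \left(s + 1\right)} - \frac{1}{18 \left(s - 1\right)}.
F(s) = \frac{- 2 s \log{\left(s - 1 \right)} - 16 s \log{\left(s + \frac{1}{2} \right)} + 18 s \log{\left(s + 1 \right)} - \log{\left(s - 1 \right)} - 8 \log{\left(s + \frac{1}{2} \right)} + 9 \log{\left(s + 1 \right)} + 24}{18 \left(2 s + 1\right)} is an antiderivative of f.
Check: d/ds[\frac{- 2 s \log{\left(s - 1 \right)} - 16 s \log{\left(s + \frac{1}{2} \right)} + 18 s \log{\left(s + 1 \right)} - \log{\left(s - 1 \right)} - 8 \log{\left(s + \frac{1}{2} \right)} + 9 \log{\left(s + 1 \right)} + 24}{18 \left(2 s + 1\right)}] = \frac{3 - 4 s^{2}}{4 s^{4} + 4 s^{3} - 3 s^{2} - 4 s - 1}, which equals f(s).
F(7/2) = - \frac{4 \log{\left(4 \right)}}{9} - \frac{\log{\left(\frac{5}{2} \right)}}{18} + \frac{1}{6} + \frac{\log{\left(\frac{9}{2} \right)}}{2}; F(5/2) = - \frac{4 \log{\left(3 \right)}}{9} - \frac{\log{\left(\frac{3}{2} \right)}}{18} + \frac{2}{9} + \frac{\log{\left(\frac{7}{2} \right)}}{2}.
Integral = F(7/2) - F(5/2) = - \frac{\log{\left(\frac{7}{2} \right)}}{2} - \frac{4 \log{\left(4 \right)}}{9} - \frac{1}{18} - \frac{\log{\left(\frac{5}{2} \right)}}{18} + \frac{\log{\left(\frac{3}{2} \right)}}{18} + \frac{4 \log{\left(3 \right)}}{9} + \frac{\log{\left(\frac{9}{2} \right)}}{2}.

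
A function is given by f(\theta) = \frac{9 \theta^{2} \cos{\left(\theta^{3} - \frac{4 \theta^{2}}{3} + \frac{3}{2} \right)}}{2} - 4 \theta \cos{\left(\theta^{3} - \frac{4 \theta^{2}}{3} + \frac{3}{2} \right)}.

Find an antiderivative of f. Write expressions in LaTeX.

The substitution u = \theta^{3} - \frac{4 \theta^{2}}{3} + \frac{3}{2} works: f is exactly (dF/du)*(du/d\theta) for that inner function.
Check: d/d\theta[\frac{3 \sin{\left(\theta^{3} - \frac{4 \theta^{2}}{3} + \frac{3}{2} \right)}}{2}] = \frac{9 \theta^{2} \cos{\left(\theta^{3} - \frac{4 \theta^{2}}{3} + \frac{3}{2} \right)}}{2} - 4 \theta \cos{\left(\theta^{3} - \frac{4 \theta^{2}}{3} + \frac{3}{2} \right)} = f(\theta).

An antiderivative is F(\theta) = \frac{3 \sin{\left(\theta^{3} - \frac{4 \theta^{2}}{3} + \frac{3}{2} \right)}}{2}.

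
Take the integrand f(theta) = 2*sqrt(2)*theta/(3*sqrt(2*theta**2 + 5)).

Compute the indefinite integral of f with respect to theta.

F(theta) = 2*sqrt(theta**2 + 5/2)/3 + C

The substitution u = theta**2 + 5/2 works: f is exactly (dF/du)*(du/dtheta) for that inner function.
Check: d/dtheta[2*sqrt(theta**2 + 5/2)/3] = 2*sqrt(2)*theta/(3*sqrt(2*theta**2 + 5)) = f(theta).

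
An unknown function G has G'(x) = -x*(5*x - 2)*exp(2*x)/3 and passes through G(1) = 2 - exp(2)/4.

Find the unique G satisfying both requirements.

Recognize the product-rule pattern: G'(x) = u'v + uv' with u = -5*x**2/6 + 7*x/6 - 7/12, v = exp(2*x), so integration by parts undoes it.
A general antiderivative is (-10*x**2 + 14*x - 7)*exp(2*x)/12 + C.
The condition gives C = 2 - exp(2)/4 - (-exp(2)/4) = 2.
So G(x) = ((-10*x**2 + 14*x - 7)*exp(2*x) + 24)/12.
Check: d/dx[((-10*x**2 + 14*x - 7)*exp(2*x) + 24)/12] = -5*x**2*exp(2*x)/3 + 2*x*exp(2*x)/3, which equals G'(x).

G(x) = ((-10*x**2 + 14*x - 7)*exp(2*x) + 24)/12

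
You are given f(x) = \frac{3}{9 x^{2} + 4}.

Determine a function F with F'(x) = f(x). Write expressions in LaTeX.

An antiderivative is F(x) = \frac{\operatorname{atan}{\left(\frac{3 x}{2} \right)}}{2}.

A candidate is checked by its d/dx: the result must match f(x).
Check: d/dx[\frac{\operatorname{atan}{\left(\frac{3 x}{2} \right)}}{2}] = \frac{3}{9 x^{2} + 4} = f(x).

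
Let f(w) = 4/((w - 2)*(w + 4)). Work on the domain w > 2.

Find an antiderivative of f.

Factor the denominator ((w - 2)*(w + 4)) and decompose: f = -2/(3*(w + 4)) + 2/(3*(w - 2)); each piece integrates to a log, atan, or power term.
Check: d/dw[2*(log(w - 2) - log(w + 4))/3] = 4/(w**2 + 2*w - 8), which equals f(w).

An antiderivative is F(w) = 2*(log(w - 2) - log(w + 4))/3.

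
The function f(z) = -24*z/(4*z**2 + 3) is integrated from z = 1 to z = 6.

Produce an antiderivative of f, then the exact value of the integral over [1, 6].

The substitution u = 2*z**2 + 3/2 works: f is exactly (dF/du)*(du/dz) for that inner function.
F(z) = -3*log(2*z**2 + 3/2) is an antiderivative of f.
Check: d/dz[-3*log(2*z**2 + 3/2)] = -24*z/(4*z**2 + 3) = f(z).
F(6) = -3*log(147/2); F(1) = -3*log(7/2).
Integral = F(6) - F(1) = -3*log(147/2) + 3*log(7/2).

Antiderivative: F(z) = -3*log(2*z**2 + 3/2); value = -3*log(147/2) + 3*log(7/2)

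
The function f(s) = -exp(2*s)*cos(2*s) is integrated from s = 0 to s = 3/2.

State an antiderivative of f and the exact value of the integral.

Antiderivative: F(s) = (-sin(2*s) - cos(2*s))*exp(2*s)/4; value = -exp(3)*sin(3)/4 + 1/4 - exp(3)*cos(3)/4

A candidate is checked by its d/ds: the result must match f(s).
F(s) = (-sin(2*s) - cos(2*s))*exp(2*s)/4 is an antiderivative of f.
Check: d/ds[(-sin(2*s) - cos(2*s))*exp(2*s)/4] = -exp(2*s)*cos(2*s) = f(s).
F(3/2) = -exp(3)*sin(3)/4 - exp(3)*cos(3)/4; F(0) = -1/4.
Integral = F(3/2) - F(0) = -exp(3)*sin(3)/4 + 1/4 - exp(3)*cos(3)/4.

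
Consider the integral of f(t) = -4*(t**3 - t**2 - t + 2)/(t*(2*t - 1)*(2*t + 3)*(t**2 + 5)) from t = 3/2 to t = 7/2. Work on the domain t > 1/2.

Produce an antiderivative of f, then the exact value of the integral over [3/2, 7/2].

Antiderivative: F(t) = -(-3248*log(t) + 1595*log(t - 1/2) - 595*log(t + 3/2) + 1124*log(t**2 + 5) + 880*sqrt(5)*atan(sqrt(5)*t/5))/6090; value = -562*log(69/4)/3045 - 73*log(3)/203 - 88*sqrt(5)*atan(7*sqrt(5)/10)/609 - 8*log(3/2)/15 + 17*log(5)/174 + 88*sqrt(5)*atan(3*sqrt(5)/10)/609 + 562*log(29/4)/3045 + 8*log(7/2)/15

Factor the denominator (t*(2*t - 1)*(2*t + 3)*(t**2 + 5)) and decompose: f = -4*(281*t + 550)/(3045*(t**2 + 5)) + 17/(87*(2*t + 3)) - 11/(21*(2*t - 1)) + 8/(15*t); each piece integrates to a log, atan, or power term.
F(t) = -(-3248*log(t) + 1595*log(t - 1/2) - 595*log(t + 3/2) + 1124*log(t**2 + 5) + 880*sqrt(5)*atan(sqrt(5)*t/5))/6090 is an antiderivative of f.
Check: d/dt[-(-3248*log(t) + 1595*log(t - 1/2) - 595*log(t + 3/2) + 1124*log(t**2 + 5) + 880*sqrt(5)*atan(sqrt(5)*t/5))/6090] = (-4*t**3 + 4*t**2 + 4*t - 8)/(4*t**5 + 4*t**4 + 17*t**3 + 20*t**2 - 15*t), which equals f(t).
F(7/2) = -562*log(69/4)/3045 - 88*sqrt(5)*atan(7*sqrt(5)/10)/609 - 11*log(3)/42 + 17*log(5)/174 + 8*log(7/2)/15; F(3/2) = -562*log(29/4)/3045 - 88*sqrt(5)*atan(3*sqrt(5)/10)/609 + 17*log(3)/174 + 8*log(3/2)/15.
Integral = F(7/2) - F(3/2) = -562*log(69/4)/3045 - 73*log(3)/203 - 88*sqrt(5)*atan(7*sqrt(5)/10)/609 - 8*log(3/2)/15 + 17*log(5)/174 + 88*sqrt(5)*atan(3*sqrt(5)/10)/609 + 562*log(29/4)/3045 + 8*log(7/2)/15.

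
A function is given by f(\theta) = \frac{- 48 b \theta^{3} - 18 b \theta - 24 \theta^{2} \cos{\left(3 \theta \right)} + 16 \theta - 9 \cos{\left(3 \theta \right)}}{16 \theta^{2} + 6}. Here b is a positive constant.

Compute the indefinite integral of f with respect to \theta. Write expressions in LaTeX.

For F(\theta) to be correct the identity F'(\theta) - f(\theta) = 0 must hold.
Check: d/d\theta[- \frac{3 b \theta^{2}}{2} + \frac{\log{\left(4 \theta^{2} + \frac{3}{2} \right)}}{2} - \frac{\sin{\left(3 \theta \right)}}{2}] = \frac{- 48 b \theta^{3} - 18 b \theta - 24 \theta^{2} \cos{\left(3 \theta \right)} + 16 \theta - 9 \cos{\left(3 \theta \right)}}{16 \theta^{2} + 6} = f(\theta).

F(\theta) = - \frac{3 b \theta^{2}}{2} + \frac{\log{\left(4 \theta^{2} + \frac{3}{2} \right)}}{2} - \frac{\sin{\left(3 \theta \right)}}{2} + C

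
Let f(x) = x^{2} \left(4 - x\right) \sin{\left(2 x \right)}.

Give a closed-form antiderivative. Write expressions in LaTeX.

For F(x) to be correct the identity F'(x) - f(x) = 0 must hold.
Check: d/dx[\frac{x^{3} \cos{\left(2 x \right)}}{2} - \frac{3 x^{2} \sin{\left(2 x \right)}}{4} - 2 x^{2} \cos{\left(2 x \right)} + 2 x \sin{\left(2 x \right)} - \frac{3 x \cos{\left(2 x \right)}}{4} + \frac{3 \sin{\left(2 x \right)}}{8} + \cos{\left(2 x \right)}] = - x^{3} \sin{\left(2 x \right)} + 4 x^{2} \sin{\left(2 x \right)}, which equals f(x).

An antiderivative is F(x) = \frac{x^{3} \cos{\left(2 x \right)}}{2} - \frac{3 x^{2} \sin{\left(2 x \right)}}{4} - 2 x^{2} \cos{\left(2 x \right)} + 2 x \sin{\left(2 x \right)} - \frac{3 x \cos{\left(2 x \right)}}{4} + \frac{3 \sin{\left(2 x \right)}}{8} + \cos{\left(2 x \right)}.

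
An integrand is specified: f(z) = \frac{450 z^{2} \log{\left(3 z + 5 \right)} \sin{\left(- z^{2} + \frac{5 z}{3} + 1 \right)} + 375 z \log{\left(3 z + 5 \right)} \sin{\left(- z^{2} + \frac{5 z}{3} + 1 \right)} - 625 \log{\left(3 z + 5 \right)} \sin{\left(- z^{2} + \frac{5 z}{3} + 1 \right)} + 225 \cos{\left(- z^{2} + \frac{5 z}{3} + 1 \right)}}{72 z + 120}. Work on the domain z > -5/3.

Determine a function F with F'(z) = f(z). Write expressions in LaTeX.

An antiderivative is F(z) = \frac{25 \log{\left(3 z + 5 \right)} \cos{\left(- z^{2} + \frac{5 z}{3} + 1 \right)}}{8}.

Recognize the product-rule pattern: f = u'v + uv' with u = \frac{25 \cos{\left(- z^{2} + \frac{5 z}{3} + 1 \right)}}{8}, v = \log{\left(3 z + 5 \right)}, so integration by parts undoes it.
Check: d/dz[\frac{25 \log{\left(3 z + 5 \right)} \cos{\left(- z^{2} + \frac{5 z}{3} + 1 \right)}}{8}] = \frac{450 z^{2} \log{\left(3 z + 5 \right)} \sin{\left(- z^{2} + \frac{5 z}{3} + 1 \right)} + 375 z \log{\left(3 z + 5 \right)} \sin{\left(- z^{2} + \frac{5 z}{3} + 1 \right)} - 625 \log{\left(3 z + 5 \right)} \sin{\left(- z^{2} + \frac{5 z}{3} + 1 \right)} + 225 \cos{\left(- z^{2} + \frac{5 z}{3} + 1 \right)}}{72 z + 120} = f(z).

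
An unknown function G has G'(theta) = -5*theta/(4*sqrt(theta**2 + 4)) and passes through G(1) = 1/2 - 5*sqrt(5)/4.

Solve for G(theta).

G(theta) = 1/2 - 5*sqrt(theta**2 + 4)/4

The substitution u = theta**2 + 4 works: G'(theta) is exactly (dG/du)*(du/dtheta) for that inner function.
A general antiderivative is -5*sqrt(theta**2 + 4)/4 + C.
The condition gives C = 1/2 - 5*sqrt(5)/4 - (-5*sqrt(5)/4) = 1/2.
So G(theta) = 1/2 - 5*sqrt(theta**2 + 4)/4.
Check: d/dtheta[1/2 - 5*sqrt(theta**2 + 4)/4] = -5*theta/(4*sqrt(theta**2 + 4)) = G'(theta).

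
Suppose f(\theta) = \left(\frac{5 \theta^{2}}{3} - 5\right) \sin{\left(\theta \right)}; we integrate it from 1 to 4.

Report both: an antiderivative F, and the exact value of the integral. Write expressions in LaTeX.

Antiderivative: F(\theta) = - \frac{5 \theta^{2} \cos{\left(\theta \right)}}{3} + \frac{10 \theta \sin{\left(\theta \right)}}{3} + \frac{25 \cos{\left(\theta \right)}}{3}; value = \frac{40 \sin{\left(4 \right)}}{3} - \frac{20 \cos{\left(1 \right)}}{3} - \frac{10 \sin{\left(1 \right)}}{3} - \frac{55 \cos{\left(4 \right)}}{3}

An antiderivative F(\theta) passes only if d/d\theta[F] lands on f(\theta) exactly.
F(\theta) = - \frac{5 \theta^{2} \cos{\left(\theta \right)}}{3} + \frac{10 \theta \sin{\left(\theta \right)}}{3} + \frac{25 \cos{\left(\theta \right)}}{3} is an antiderivative of f.
Check: d/d\theta[- \frac{5 \theta^{2} \cos{\left(\theta \right)}}{3} + \frac{10 \theta \sin{\left(\theta \right)}}{3} + \frac{25 \cos{\left(\theta \right)}}{3}] = \frac{5 \theta^{2} \sin{\left(\theta \right)}}{3} - 5 \sin{\left(\theta \right)}, which equals f(\theta).
F(4) = \frac{40 \sin{\left(4 \right)}}{3} - \frac{55 \cos{\left(4 \right)}}{3}; F(1) = \frac{10 \sin{\left(1 \right)}}{3} + \frac{20 \cos{\left(1 \right)}}{3}.
Integral = F(4) - F(1) = \frac{40 \sin{\left(4 \right)}}{3} - \frac{20 \cos{\left(1 \right)}}{3} - \frac{10 \sin{\left(1 \right)}}{3} - \frac{55 \cos{\left(4 \right)}}{3}.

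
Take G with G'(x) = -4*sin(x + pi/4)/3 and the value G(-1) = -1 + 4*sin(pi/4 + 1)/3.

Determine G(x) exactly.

Differentiate the proposed G(x) back; it has to land on the given G'(x).
A general antiderivative is 4*cos(x + pi/4)/3 + C.
The condition gives C = -1 + 4*sin(pi/4 + 1)/3 - (4*sin(pi/4 + 1)/3) = -1.
So G(x) = 4*cos(x + pi/4)/3 - 1.
Check: d/dx[4*cos(x + pi/4)/3 - 1] = -4*sin(x + pi/4)/3 = G'(x).

G(x) = 4*cos(x + pi/4)/3 - 1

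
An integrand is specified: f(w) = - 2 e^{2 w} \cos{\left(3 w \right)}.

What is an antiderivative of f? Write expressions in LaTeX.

An antiderivative is F(w) = - \frac{6 e^{2 w} \sin{\left(3 w \right)}}{13} - \frac{4 e^{2 w} \cos{\left(3 w \right)}}{13}.

For F(w) to be correct the identity F'(w) - f(w) = 0 must hold.
Check: d/dw[- \frac{6 e^{2 w} \sin{\left(3 w \right)}}{13} - \frac{4 e^{2 w} \cos{\left(3 w \right)}}{13}] = - 2 e^{2 w} \cos{\left(3 w \right)} = f(w).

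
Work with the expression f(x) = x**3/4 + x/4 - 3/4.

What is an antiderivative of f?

An antiderivative is F(x) = x*(x**3 + 2*x - 12)/16.

Integrate term by term and add the pieces.
Check: d/dx[x*(x**3 + 2*x - 12)/16] = x**3/4 + x/4 - 3/4 = f(x).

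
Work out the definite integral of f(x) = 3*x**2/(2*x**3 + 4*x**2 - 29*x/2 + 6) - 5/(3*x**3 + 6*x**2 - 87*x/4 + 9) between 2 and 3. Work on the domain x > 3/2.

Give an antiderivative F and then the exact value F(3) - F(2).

Factor the denominator (3*(x + 4)*(2*x - 3)*(2*x - 1)) and decompose: f = 31/(54*(2*x - 1)) + 41/(66*(2*x - 3)) + 268/(297*(x + 4)); each piece integrates to a log, atan, or power term.
F(x) = (369*log(x - 3/2) + 341*log(x - 1/2) + 1072*log(x + 4))/1188 is an antiderivative of f.
Check: d/dx[(369*log(x - 3/2) + 341*log(x - 1/2) + 1072*log(x + 4))/1188] = (18*x**2 - 20)/(12*x**3 + 24*x**2 - 87*x + 36), which equals f(x).
F(3) = 41*log(3/2)/132 + 31*log(5/2)/108 + 268*log(7)/297; F(2) = -41*log(2)/132 + 31*log(3/2)/108 + 268*log(6)/297.
Integral = F(3) - F(2) = -268*log(6)/297 + 7*log(3/2)/297 + 41*log(2)/132 + 31*log(5/2)/108 + 268*log(7)/297.

Antiderivative: F(x) = (369*log(x - 3/2) + 341*log(x - 1/2) + 1072*log(x + 4))/1188; value = -268*log(6)/297 + 7*log(3/2)/297 + 41*log(2)/132 + 31*log(5/2)/108 + 268*log(7)/297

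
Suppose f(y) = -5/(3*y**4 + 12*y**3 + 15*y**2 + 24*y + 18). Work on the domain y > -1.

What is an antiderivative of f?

An antiderivative is F(y) = -5*(11*log(y + 1) - 3*log(y + 3) - 4*log(y**2 + 2) + sqrt(2)*atan(sqrt(2)*y/2))/198.

The denominator factors as 3*(y + 1)*(y + 3)*(y**2 + 2); partial fractions split f into directly integrable pieces: 5*(4*y - 1)/(99*(y**2 + 2)) + 5/(66*(y + 3)) - 5/(18*(y + 1)).
Check: d/dy[-5*(11*log(y + 1) - 3*log(y + 3) - 4*log(y**2 + 2) + sqrt(2)*atan(sqrt(2)*y/2))/198] = -5/(3*y**4 + 12*y**3 + 15*y**2 + 24*y + 18) = f(y).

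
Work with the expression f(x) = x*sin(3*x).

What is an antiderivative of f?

An antiderivative is F(x) = -(3*x*cos(3*x) - sin(3*x))/9.

Recover f(x) by differentiating a candidate F(x); any mismatch rules it out.
Check: d/dx[-(3*x*cos(3*x) - sin(3*x))/9] = x*sin(3*x) = f(x).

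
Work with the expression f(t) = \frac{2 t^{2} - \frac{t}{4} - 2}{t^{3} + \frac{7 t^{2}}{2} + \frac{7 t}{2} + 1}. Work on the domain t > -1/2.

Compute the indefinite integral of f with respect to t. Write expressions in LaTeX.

F(t) = - \frac{11 \log{\left(t + \frac{1}{2} \right)}}{6} - \frac{\log{\left(t + 1 \right)}}{2} + \frac{13 \log{\left(t + 2 \right)}}{3} + C

The denominator factors as 2 \left(t + 1\right) \left(t + 2\right) \left(2 t + 1\right); partial fractions split f into directly integrable pieces: - \frac{11}{3 \left(2 t + 1\right)} + \frac{13}{3 \left(t + 2\right)} - \frac{1}{2 \left(t + 1\right)}.
Check: d/dt[- \frac{11 \log{\left(t + \frac{1}{2} \right)}}{6} - \frac{\log{\left(t + 1 \right)}}{2} + \frac{13 \log{\left(t + 2 \right)}}{3}] = \frac{8 t^{2} - t - 8}{4 t^{3} + 14 t^{2} + 14 t + 4}, which equals f(t).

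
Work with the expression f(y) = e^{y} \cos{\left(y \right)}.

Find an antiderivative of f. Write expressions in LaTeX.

An antiderivative is F(y) = \frac{e^{y} \sin{\left(y \right)}}{2} + \frac{e^{y} \cos{\left(y \right)}}{2}.

Check any antiderivative F(y) by computing F'(y) and comparing it with f(y).
Check: d/dy[\frac{e^{y} \sin{\left(y \right)}}{2} + \frac{e^{y} \cos{\left(y \right)}}{2}] = e^{y} \cos{\left(y \right)} = f(y).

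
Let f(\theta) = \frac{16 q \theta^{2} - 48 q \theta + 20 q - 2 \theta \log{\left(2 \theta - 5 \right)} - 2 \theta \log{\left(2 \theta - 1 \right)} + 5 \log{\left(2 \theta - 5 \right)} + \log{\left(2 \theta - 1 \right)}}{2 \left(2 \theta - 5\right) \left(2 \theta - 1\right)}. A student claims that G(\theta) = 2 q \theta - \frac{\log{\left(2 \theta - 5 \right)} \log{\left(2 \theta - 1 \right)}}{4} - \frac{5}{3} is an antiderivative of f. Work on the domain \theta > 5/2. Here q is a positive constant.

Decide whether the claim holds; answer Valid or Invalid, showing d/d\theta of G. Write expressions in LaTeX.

d/d\theta[G] = \frac{16 q \theta^{2} - 48 q \theta + 20 q - 2 \theta \log{\left(2 \theta - 5 \right)} - 2 \theta \log{\left(2 \theta - 1 \right)} + 5 \log{\left(2 \theta - 5 \right)} + \log{\left(2 \theta - 1 \right)}}{8 \theta^{2} - 24 \theta + 10}
This equals f(\theta) exactly, so the claim holds.

Valid: G'(\theta) = f(\theta).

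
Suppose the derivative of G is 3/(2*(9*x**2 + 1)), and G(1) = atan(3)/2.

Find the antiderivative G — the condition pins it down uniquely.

The proposed G(x) is checked by its d/dx: the result must match the given G'(x).
A general antiderivative is atan(3*x)/2 + C.
The condition gives C = atan(3)/2 - (atan(3)/2) = 0.
So G(x) = atan(3*x)/2.
Check: d/dx[atan(3*x)/2] = 3/(18*x**2 + 2), which equals G'(x).

G(x) = atan(3*x)/2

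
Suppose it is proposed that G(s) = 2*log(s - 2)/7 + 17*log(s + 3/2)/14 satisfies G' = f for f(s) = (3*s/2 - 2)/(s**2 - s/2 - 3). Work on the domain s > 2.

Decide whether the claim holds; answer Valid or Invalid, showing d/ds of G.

Valid - differentiating G returns exactly f.

d/ds[G] = (3*s - 4)/(2*s**2 - s - 6)
This equals f(s) exactly, so the claim holds.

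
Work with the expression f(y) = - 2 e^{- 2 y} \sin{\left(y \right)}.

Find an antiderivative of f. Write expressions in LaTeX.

An antiderivative is F(y) = \frac{2 \left(2 \sin{\left(y \right)} + \cos{\left(y \right)}\right) e^{- 2 y}}{5}.

A candidate is checked by its d/dy: the result must match f(y).
Check: d/dy[\frac{2 \left(2 \sin{\left(y \right)} + \cos{\left(y \right)}\right) e^{- 2 y}}{5}] = - 2 e^{- 2 y} \sin{\left(y \right)} = f(y).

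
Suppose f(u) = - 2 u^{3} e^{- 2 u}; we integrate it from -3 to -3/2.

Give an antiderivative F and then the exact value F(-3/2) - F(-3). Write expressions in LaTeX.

Antiderivative: F(u) = u^{3} e^{- 2 u} + \frac{3 u^{2} e^{- 2 u}}{2} + \frac{3 u e^{- 2 u}}{2} + \frac{3 e^{- 2 u}}{4}; value = - \frac{3 e^{3}}{2} + \frac{69 e^{6}}{4}

f has the shape v'r + vr' for v = u^{3} + \frac{3 u^{2}}{2} + \frac{3 u}{2} + \frac{3}{4} and r = e^{- 2 u} — it is the derivative of the product v*r.
F(u) = u^{3} e^{- 2 u} + \frac{3 u^{2} e^{- 2 u}}{2} + \frac{3 u e^{- 2 u}}{2} + \frac{3 e^{- 2 u}}{4} is an antiderivative of f.
Check: d/du[u^{3} e^{- 2 u} + \frac{3 u^{2} e^{- 2 u}}{2} + \frac{3 u e^{- 2 u}}{2} + \frac{3 e^{- 2 u}}{4}] = - 2 u^{3} e^{- 2 u} = f(u).
F(-3/2) = - \frac{3 e^{3}}{2}; F(-3) = - \frac{69 e^{6}}{4}.
Integral = F(-3/2) - F(-3) = - \frac{3 e^{3}}{2} + \frac{69 e^{6}}{4}.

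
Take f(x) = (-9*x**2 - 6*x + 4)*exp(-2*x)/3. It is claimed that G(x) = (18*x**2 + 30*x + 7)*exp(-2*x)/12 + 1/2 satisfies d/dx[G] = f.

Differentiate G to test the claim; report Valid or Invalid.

Valid. The derivative of G reproduces f.

d/dx[G] = (-9*x**2 - 6*x + 4)*exp(-2*x)/3
This equals f(x) exactly, so the claim holds.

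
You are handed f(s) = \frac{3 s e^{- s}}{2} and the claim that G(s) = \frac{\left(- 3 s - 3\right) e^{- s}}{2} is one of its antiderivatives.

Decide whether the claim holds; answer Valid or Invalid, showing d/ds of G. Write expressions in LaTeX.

d/ds[G] = \frac{3 s e^{- s}}{2}
This equals f(s) exactly, so the claim holds.

Valid. The derivative of G reproduces f.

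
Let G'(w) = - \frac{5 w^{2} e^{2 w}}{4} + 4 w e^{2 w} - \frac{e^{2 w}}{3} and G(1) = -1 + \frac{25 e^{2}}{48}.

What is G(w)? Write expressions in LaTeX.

G(w) = \frac{\left(- 30 w^{2} + 126 w - 71\right) e^{2 w}}{48} - 1

G'(w) has the shape u'v + uv' for u = - \frac{5 w^{2}}{8} + \frac{21 w}{8} - \frac{71}{48} and v = e^{2 w} — it is the derivative of the product u*v.
A general antiderivative is \frac{\left(- 30 w^{2} + 126 w - 71\right) e^{2 w}}{48} + C.
The condition gives C = -1 + \frac{25 e^{2}}{48} - (\frac{25 e^{2}}{48}) = -1.
So G(w) = \frac{\left(- 30 w^{2} + 126 w - 71\right) e^{2 w}}{48} - 1.
Check: d/dw[\frac{\left(- 30 w^{2} + 126 w - 71\right) e^{2 w}}{48} - 1] = - \frac{5 w^{2} e^{2 w}}{4} + 4 w e^{2 w} - \frac{e^{2 w}}{3} = G'(w).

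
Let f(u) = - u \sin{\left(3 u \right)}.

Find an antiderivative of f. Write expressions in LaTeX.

An antiderivative is F(u) = \frac{u \cos{\left(3 u \right)}}{3} - \frac{\sin{\left(3 u \right)}}{9}.

Whatever form F(u) takes, F'(u) = f(u) is non-negotiable.
Check: d/du[\frac{u \cos{\left(3 u \right)}}{3} - \frac{\sin{\left(3 u \right)}}{9}] = - u \sin{\left(3 u \right)} = f(u).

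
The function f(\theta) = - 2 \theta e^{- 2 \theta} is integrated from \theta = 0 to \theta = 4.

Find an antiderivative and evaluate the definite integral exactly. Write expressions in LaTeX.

Antiderivative: F(\theta) = \frac{\left(2 \theta + 1\right) e^{- 2 \theta}}{2}; value = - \frac{1}{2} + \frac{9}{2 e^{8}}

f has the shape u'v + uv' for u = \theta + \frac{1}{2} and v = e^{- 2 \theta} — it is the derivative of the product u*v.
F(\theta) = \frac{\left(2 \theta + 1\right) e^{- 2 \theta}}{2} is an antiderivative of f.
Check: d/d\theta[\frac{\left(2 \theta + 1\right) e^{- 2 \theta}}{2}] = - 2 \theta e^{- 2 \theta} = f(\theta).
F(4) = \frac{9}{2 e^{8}}; F(0) = \frac{1}{2}.
Integral = F(4) - F(0) = - \frac{1}{2} + \frac{9}{2 e^{8}}.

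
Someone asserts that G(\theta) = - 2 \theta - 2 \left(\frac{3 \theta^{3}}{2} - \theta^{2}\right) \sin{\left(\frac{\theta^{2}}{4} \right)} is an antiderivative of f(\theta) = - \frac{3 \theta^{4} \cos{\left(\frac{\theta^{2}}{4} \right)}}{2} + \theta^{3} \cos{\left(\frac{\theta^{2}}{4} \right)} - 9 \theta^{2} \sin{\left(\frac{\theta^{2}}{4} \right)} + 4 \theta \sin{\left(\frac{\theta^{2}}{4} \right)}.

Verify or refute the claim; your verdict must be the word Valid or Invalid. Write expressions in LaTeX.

d/d\theta[G] = - \frac{3 \theta^{4} \cos{\left(\frac{\theta^{2}}{4} \right)}}{2} + \theta^{3} \cos{\left(\frac{\theta^{2}}{4} \right)} - 9 \theta^{2} \sin{\left(\frac{\theta^{2}}{4} \right)} + 4 \theta \sin{\left(\frac{\theta^{2}}{4} \right)} - 2
d/d\theta[G] - f(\theta) = -2 != 0.

Invalid: d/d\theta[G] - f = -2, which is not 0.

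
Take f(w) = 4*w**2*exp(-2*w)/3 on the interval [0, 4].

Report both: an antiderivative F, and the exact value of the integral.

f has the shape u'v + uv' for u = -2*w**2/3 - 2*w/3 - 1/3 and v = exp(-2*w) — it is the derivative of the product u*v.
F(w) = -(2*w**2 + 2*w + 1)*exp(-2*w)/3 is an antiderivative of f.
Check: d/dw[-(2*w**2 + 2*w + 1)*exp(-2*w)/3] = 4*w**2*exp(-2*w)/3 = f(w).
F(4) = -41*exp(-8)/3; F(0) = -1/3.
Integral = F(4) - F(0) = 1/3 - 41*exp(-8)/3.

Antiderivative: F(w) = -(2*w**2 + 2*w + 1)*exp(-2*w)/3; value = 1/3 - 41*exp(-8)/3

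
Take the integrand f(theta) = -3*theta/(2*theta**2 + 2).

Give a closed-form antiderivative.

The substitution u = theta**2 + 1 works: f is exactly (dF/du)*(du/dtheta) for that inner function.
Check: d/dtheta[-3*log(theta**2 + 1)/4] = -3*theta/(2*theta**2 + 2) = f(theta).

An antiderivative is F(theta) = -3*log(theta**2 + 1)/4.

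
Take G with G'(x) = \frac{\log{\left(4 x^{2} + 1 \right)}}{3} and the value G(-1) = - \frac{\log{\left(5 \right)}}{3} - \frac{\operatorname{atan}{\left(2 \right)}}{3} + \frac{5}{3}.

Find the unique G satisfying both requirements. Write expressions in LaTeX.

Recover the given G'(x) by differentiating a candidate G(x); any mismatch rules it out.
A general antiderivative is \frac{x \log{\left(4 x^{2} + 1 \right)}}{3} - \frac{2 x}{3} + \frac{\operatorname{atan}{\left(2 x \right)}}{3} + C.
The condition gives C = - \frac{\log{\left(5 \right)}}{3} - \frac{\operatorname{atan}{\left(2 \right)}}{3} + \frac{5}{3} - (- \frac{\log{\left(5 \right)}}{3} - \frac{\operatorname{atan}{\left(2 \right)}}{3} + \frac{2}{3}) = 1.
So G(x) = \frac{x \log{\left(4 x^{2} + 1 \right)}}{3} - \frac{2 x}{3} + \frac{\operatorname{atan}{\left(2 x \right)}}{3} + 1.
Check: d/dx[\frac{x \log{\left(4 x^{2} + 1 \right)}}{3} - \frac{2 x}{3} + \frac{\operatorname{atan}{\left(2 x \right)}}{3} + 1] = \frac{\log{\left(4 x^{2} + 1 \right)}}{3} = G'(x).

G(x) = \frac{x \log{\left(4 x^{2} + 1 \right)}}{3} - \frac{2 x}{3} + \frac{\operatorname{atan}{\left(2 x \right)}}{3} + 1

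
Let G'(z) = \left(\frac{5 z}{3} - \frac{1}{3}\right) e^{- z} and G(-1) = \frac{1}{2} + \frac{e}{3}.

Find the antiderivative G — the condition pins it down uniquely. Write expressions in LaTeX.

G(z) = \frac{\left(- 5 z - 4\right) e^{- z}}{3} + \frac{1}{2}

Recognize the product-rule pattern: G'(z) = u'v + uv' with u = - \frac{5 z}{3} - \frac{4}{3}, v = e^{- z}, so integration by parts undoes it.
A general antiderivative is \frac{\left(- 5 z - 4\right) e^{- z}}{3} + C.
The condition gives C = \frac{1}{2} + \frac{e}{3} - (\frac{e}{3}) = \frac{1}{2}.
So G(z) = \frac{\left(- 5 z - 4\right) e^{- z}}{3} + \frac{1}{2}.
Check: d/dz[\frac{\left(- 5 z - 4\right) e^{- z}}{3} + \frac{1}{2}] = \frac{\left(5 z - 1\right) e^{- z}}{3}, which equals G'(z).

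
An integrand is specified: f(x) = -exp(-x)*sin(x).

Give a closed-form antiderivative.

An antiderivative is F(x) = exp(-x)*sin(x)/2 + exp(-x)*cos(x)/2.

A first test for any F(x): its x-derivative must equal f(x) identically.
Check: d/dx[exp(-x)*sin(x)/2 + exp(-x)*cos(x)/2] = -exp(-x)*sin(x) = f(x).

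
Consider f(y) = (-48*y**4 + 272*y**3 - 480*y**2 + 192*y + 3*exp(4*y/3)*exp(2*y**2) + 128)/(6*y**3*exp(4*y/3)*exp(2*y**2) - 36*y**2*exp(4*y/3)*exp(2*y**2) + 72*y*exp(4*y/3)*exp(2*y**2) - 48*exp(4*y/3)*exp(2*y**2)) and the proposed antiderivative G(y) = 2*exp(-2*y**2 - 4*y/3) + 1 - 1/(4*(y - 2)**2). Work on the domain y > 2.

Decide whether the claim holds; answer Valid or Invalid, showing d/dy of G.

d/dy[G] = (-48*y**4 + 272*y**3 - 480*y**2 + 192*y + 3*exp(4*y/3)*exp(2*y**2) + 128)/(6*y**3*exp(4*y/3)*exp(2*y**2) - 36*y**2*exp(4*y/3)*exp(2*y**2) + 72*y*exp(4*y/3)*exp(2*y**2) - 48*exp(4*y/3)*exp(2*y**2))
This equals f(y) exactly, so the claim holds.

Valid - the claim checks out under differentiation.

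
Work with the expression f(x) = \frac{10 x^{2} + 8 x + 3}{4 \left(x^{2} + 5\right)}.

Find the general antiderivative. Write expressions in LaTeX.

F(x) = \frac{5 x}{2} + \log{\left(x^{2} + 5 \right)} - \frac{47 \sqrt{5} \operatorname{atan}{\left(\frac{\sqrt{5} x}{5} \right)}}{20} + C

An antiderivative F(x) passes only if d/dx[F] lands on f(x) exactly.
Check: d/dx[\frac{5 x}{2} + \log{\left(x^{2} + 5 \right)} - \frac{47 \sqrt{5} \operatorname{atan}{\left(\frac{\sqrt{5} x}{5} \right)}}{20}] = \frac{10 x^{2} + 8 x + 3}{4 x^{2} + 20}, which equals f(x).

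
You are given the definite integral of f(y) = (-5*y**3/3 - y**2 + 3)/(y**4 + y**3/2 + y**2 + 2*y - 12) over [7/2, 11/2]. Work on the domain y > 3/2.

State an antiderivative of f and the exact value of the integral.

Factor the denominator (3*(y + 2)*(2*y - 3)*(y**2 + 4)) and decompose: f = -(301*y + 214)/(300*(y**2 + 4)) - 78/(175*(2*y - 3)) - 37/(84*(y + 2)); each piece integrates to a log, atan, or power term.
F(y) = -(936*log(y - 3/2) + 1850*log(y + 2) + 2107*log(y**2 + 4) + 1498*atan(y/2))/4200 is an antiderivative of f.
Check: d/dy[-(936*log(y - 3/2) + 1850*log(y + 2) + 2107*log(y**2 + 4) + 1498*atan(y/2))/4200] = (-10*y**3 - 6*y**2 + 18)/(6*y**4 + 3*y**3 + 6*y**2 + 12*y - 72), which equals f(y).
F(11/2) = -301*log(137/4)/600 - 37*log(15/2)/84 - 107*atan(11/4)/300 - 39*log(4)/175; F(7/2) = -301*log(65/4)/600 - 37*log(11/2)/84 - 107*atan(7/4)/300 - 39*log(2)/175.
Integral = F(11/2) - F(7/2) = -301*log(137/4)/600 - 37*log(15/2)/84 - 107*atan(11/4)/300 - 39*log(4)/175 + 39*log(2)/175 + 107*atan(7/4)/300 + 37*log(11/2)/84 + 301*log(65/4)/600.

Antiderivative: F(y) = -(936*log(y - 3/2) + 1850*log(y + 2) + 2107*log(y**2 + 4) + 1498*atan(y/2))/4200; value = -301*log(137/4)/600 - 37*log(15/2)/84 - 107*atan(11/4)/300 - 39*log(4)/175 + 39*log(2)/175 + 107*atan(7/4)/300 + 37*log(11/2)/84 + 301*log(65/4)/600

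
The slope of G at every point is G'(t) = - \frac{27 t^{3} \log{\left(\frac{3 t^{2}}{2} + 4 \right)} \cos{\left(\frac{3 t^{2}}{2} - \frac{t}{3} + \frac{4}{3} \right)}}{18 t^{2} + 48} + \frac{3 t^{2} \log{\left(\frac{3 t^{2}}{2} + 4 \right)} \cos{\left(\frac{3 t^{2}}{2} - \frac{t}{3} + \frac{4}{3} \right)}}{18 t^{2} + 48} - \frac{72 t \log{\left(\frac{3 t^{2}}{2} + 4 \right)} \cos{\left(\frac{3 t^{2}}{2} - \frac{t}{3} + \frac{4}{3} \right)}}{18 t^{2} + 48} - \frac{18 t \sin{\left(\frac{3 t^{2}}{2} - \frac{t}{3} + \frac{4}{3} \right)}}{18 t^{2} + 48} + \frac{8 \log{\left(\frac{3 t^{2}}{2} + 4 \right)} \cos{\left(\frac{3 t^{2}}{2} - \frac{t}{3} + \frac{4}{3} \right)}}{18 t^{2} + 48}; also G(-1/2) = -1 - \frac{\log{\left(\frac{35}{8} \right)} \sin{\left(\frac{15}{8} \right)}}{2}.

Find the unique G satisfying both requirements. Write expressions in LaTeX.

G(t) = - \frac{\log{\left(\frac{3 t^{2}}{2} + 4 \right)} \sin{\left(\frac{3 t^{2}}{2} - \frac{t}{3} + \frac{4}{3} \right)}}{2} - 1

G'(t) has the shape u'v + uv' for u = - \frac{\log{\left(\frac{3 t^{2}}{2} + 4 \right)}}{2} and v = \sin{\left(\frac{3 t^{2}}{2} - \frac{t}{3} + \frac{4}{3} \right)} — it is the derivative of the product u*v.
A general antiderivative is - \frac{\log{\left(\frac{3 t^{2}}{2} + 4 \right)} \sin{\left(\frac{3 t^{2}}{2} - \frac{t}{3} + \frac{4}{3} \right)}}{2} + C.
The condition gives C = -1 - \frac{\log{\left(\frac{35}{8} \right)} \sin{\left(\frac{15}{8} \right)}}{2} - (- \frac{\log{\left(\frac{35}{8} \right)} \sin{\left(\frac{15}{8} \right)}}{2}) = -1.
So G(t) = - \frac{\log{\left(\frac{3 t^{2}}{2} + 4 \right)} \sin{\left(\frac{3 t^{2}}{2} - \frac{t}{3} + \frac{4}{3} \right)}}{2} - 1.
Check: d/dt[- \frac{\log{\left(\frac{3 t^{2}}{2} + 4 \right)} \sin{\left(\frac{3 t^{2}}{2} - \frac{t}{3} + \frac{4}{3} \right)}}{2} - 1] = \frac{- 27 t^{3} \log{\left(\frac{3 t^{2}}{2} + 4 \right)} \cos{\left(\frac{3 t^{2}}{2} - \frac{t}{3} + \frac{4}{3} \right)} + 3 t^{2} \log{\left(\frac{3 t^{2}}{2} + 4 \right)} \cos{\left(\frac{3 t^{2}}{2} - \frac{t}{3} + \frac{4}{3} \right)} - 72 t \log{\left(\frac{3 t^{2}}{2} + 4 \right)} \cos{\left(\frac{3 t^{2}}{2} - \frac{t}{3} + \frac{4}{3} \right)} - 18 t \sin{\left(\frac{3 t^{2}}{2} - \frac{t}{3} + \frac{4}{3} \right)} + 8 \log{\left(\frac{3 t^{2}}{2} + 4 \right)} \cos{\left(\frac{3 t^{2}}{2} - \frac{t}{3} + \frac{4}{3} \right)}}{18 t^{2} + 48}, which equals G'(t).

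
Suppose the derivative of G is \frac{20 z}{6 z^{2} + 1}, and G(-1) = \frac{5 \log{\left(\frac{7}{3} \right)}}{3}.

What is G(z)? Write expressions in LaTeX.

G'(z) matches the chain-rule pattern g'(h)*h' with inner function h(z) = 2 z^{2} + \frac{1}{3}; substituting u = h(z) collapses the integral.
A general antiderivative is \frac{5 \log{\left(2 z^{2} + \frac{1}{3} \right)}}{3} + C.
The condition gives C = \frac{5 \log{\left(\frac{7}{3} \right)}}{3} - (\frac{5 \log{\left(\frac{7}{3} \right)}}{3}) = 0.
So G(z) = \frac{5 \log{\left(2 z^{2} + \frac{1}{3} \right)}}{3}.
Check: d/dz[\frac{5 \log{\left(2 z^{2} + \frac{1}{3} \right)}}{3}] = \frac{20 z}{6 z^{2} + 1} = G'(z).

G(z) = \frac{5 \log{\left(2 z^{2} + \frac{1}{3} \right)}}{3}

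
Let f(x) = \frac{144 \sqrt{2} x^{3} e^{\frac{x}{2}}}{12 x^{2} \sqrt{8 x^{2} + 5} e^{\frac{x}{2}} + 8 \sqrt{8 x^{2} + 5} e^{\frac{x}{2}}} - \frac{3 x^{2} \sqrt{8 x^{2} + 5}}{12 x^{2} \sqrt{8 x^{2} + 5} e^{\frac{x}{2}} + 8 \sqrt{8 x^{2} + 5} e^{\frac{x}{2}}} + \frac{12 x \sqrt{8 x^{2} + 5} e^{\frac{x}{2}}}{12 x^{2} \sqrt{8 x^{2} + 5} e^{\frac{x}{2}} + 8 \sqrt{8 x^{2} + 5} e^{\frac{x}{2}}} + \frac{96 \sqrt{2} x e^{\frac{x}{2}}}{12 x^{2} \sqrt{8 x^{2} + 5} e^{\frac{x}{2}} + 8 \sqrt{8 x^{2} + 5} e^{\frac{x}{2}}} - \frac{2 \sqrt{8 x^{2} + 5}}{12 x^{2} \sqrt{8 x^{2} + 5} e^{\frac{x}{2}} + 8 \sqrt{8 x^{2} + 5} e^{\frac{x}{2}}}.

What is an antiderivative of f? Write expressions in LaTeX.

Integrate term by term and add the pieces.
Check: d/dx[\frac{\sqrt{2} \left(6 \sqrt{8 x^{2} + 5} e^{\frac{x}{2}} + \sqrt{2} e^{\frac{x}{2}} \log{\left(3 x^{2} + 2 \right)} + \sqrt{2}\right) e^{- \frac{x}{2}}}{4}] = \frac{144 \sqrt{2} x^{3} e^{\frac{x}{2}} - 3 x^{2} \sqrt{8 x^{2} + 5} + 12 x \sqrt{8 x^{2} + 5} e^{\frac{x}{2}} + 96 \sqrt{2} x e^{\frac{x}{2}} - 2 \sqrt{8 x^{2} + 5}}{12 x^{2} \sqrt{8 x^{2} + 5} e^{\frac{x}{2}} + 8 \sqrt{8 x^{2} + 5} e^{\frac{x}{2}}}, which equals f(x).

An antiderivative is F(x) = \frac{\sqrt{2} \left(6 \sqrt{8 x^{2} + 5} e^{\frac{x}{2}} + \sqrt{2} e^{\frac{x}{2}} \log{\left(3 x^{2} + 2 \right)} + \sqrt{2}\right) e^{- \frac{x}{2}}}{4}.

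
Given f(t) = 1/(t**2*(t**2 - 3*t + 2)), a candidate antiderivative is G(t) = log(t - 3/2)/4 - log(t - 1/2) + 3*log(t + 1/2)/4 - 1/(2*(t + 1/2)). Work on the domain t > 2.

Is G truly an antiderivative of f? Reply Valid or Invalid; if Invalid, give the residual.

d/dt[G] = 16/(16*t**4 - 16*t**3 - 16*t**2 + 4*t + 3)
d/dt[G] - f(t) = (-32*t**3 + 48*t**2 - 4*t - 3)/(16*t**8 - 64*t**7 + 64*t**6 + 20*t**5 - 41*t**4 - t**3 + 6*t**2) != 0.

Invalid: d/dt[G] - f = (-32*t**3 + 48*t**2 - 4*t - 3)/(16*t**8 - 64*t**7 + 64*t**6 + 20*t**5 - 41*t**4 - t**3 + 6*t**2), which is not 0.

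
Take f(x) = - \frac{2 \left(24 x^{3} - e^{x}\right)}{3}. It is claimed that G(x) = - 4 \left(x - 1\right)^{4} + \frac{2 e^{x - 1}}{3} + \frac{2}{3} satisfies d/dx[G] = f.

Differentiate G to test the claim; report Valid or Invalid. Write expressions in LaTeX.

Invalid: d/dx[G] - f = 48 x^{2} - 48 x - \frac{2 e^{x}}{3} + \frac{2 e^{x}}{3 e} + 16, which is not 0.

d/dx[G] = - 16 x^{3} + 48 x^{2} - 48 x + \frac{2 e^{x}}{3 e} + 16
d/dx[G] - f(x) = 48 x^{2} - 48 x - \frac{2 e^{x}}{3} + \frac{2 e^{x}}{3 e} + 16 != 0.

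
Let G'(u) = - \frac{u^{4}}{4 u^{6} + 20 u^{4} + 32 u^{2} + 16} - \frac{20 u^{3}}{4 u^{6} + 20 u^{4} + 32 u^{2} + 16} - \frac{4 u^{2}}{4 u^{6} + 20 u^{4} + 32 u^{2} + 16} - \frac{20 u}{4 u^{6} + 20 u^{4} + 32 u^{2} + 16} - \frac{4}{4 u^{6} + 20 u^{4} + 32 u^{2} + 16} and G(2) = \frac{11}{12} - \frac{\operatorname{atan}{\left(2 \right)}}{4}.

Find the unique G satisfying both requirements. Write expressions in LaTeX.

The integrand splits into summands that can be handled one at a time.
A general antiderivative is - \frac{\operatorname{atan}{\left(u \right)}}{4} + \frac{5}{4 \left(\frac{u^{2}}{2} + 1\right)} + C.
The condition gives C = \frac{11}{12} - \frac{\operatorname{atan}{\left(2 \right)}}{4} - (\frac{5}{12} - \frac{\operatorname{atan}{\left(2 \right)}}{4}) = \frac{1}{2}.
So G(u) = - \frac{u^{2} \operatorname{atan}{\left(u \right)} - 2 u^{2} + 2 \operatorname{atan}{\left(u \right)} - 14}{4 \left(u^{2} + 2\right)}.
Check: d/du[- \frac{u^{2} \operatorname{atan}{\left(u \right)} - 2 u^{2} + 2 \operatorname{atan}{\left(u \right)} - 14}{4 \left(u^{2} + 2\right)}] = \frac{- u^{4} - 20 u^{3} - 4 u^{2} - 20 u - 4}{4 u^{6} + 20 u^{4} + 32 u^{2} + 16}, which equals G'(u).

G(u) = - \frac{u^{2} \operatorname{atan}{\left(u \right)} - 2 u^{2} + 2 \operatorname{atan}{\left(u \right)} - 14}{4 \left(u^{2} + 2\right)}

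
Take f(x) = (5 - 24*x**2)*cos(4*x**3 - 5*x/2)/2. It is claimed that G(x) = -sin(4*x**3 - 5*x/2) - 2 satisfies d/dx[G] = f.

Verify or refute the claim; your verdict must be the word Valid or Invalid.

d/dx[G] = -12*x**2*cos(4*x**3 - 5*x/2) + 5*cos(4*x**3 - 5*x/2)/2
This equals f(x) exactly, so the claim holds.

Valid. The derivative of G reproduces f.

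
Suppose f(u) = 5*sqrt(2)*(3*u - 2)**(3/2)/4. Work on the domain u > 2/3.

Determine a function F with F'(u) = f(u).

An antiderivative is F(u) = 4*(3*u/2 - 1)**(5/2)/3.

Whatever form F(u) takes, F'(u) = f(u) is non-negotiable.
Check: d/du[4*(3*u/2 - 1)**(5/2)/3] = sqrt(2)*(15*u*sqrt(3*u - 2) - 10*sqrt(3*u - 2))/4, which equals f(u).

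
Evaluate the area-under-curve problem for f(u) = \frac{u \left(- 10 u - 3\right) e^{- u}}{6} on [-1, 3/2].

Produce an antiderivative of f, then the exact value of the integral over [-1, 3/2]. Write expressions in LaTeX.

Recognize the product-rule pattern: f = v'r + vr' with v = \frac{5 u^{2}}{3} + \frac{23 u}{6} + \frac{23}{6}, r = e^{- u}, so integration by parts undoes it.
F(u) = \frac{5 u^{2} e^{- u}}{3} + \frac{23 u e^{- u}}{6} + \frac{23 e^{- u}}{6} is an antiderivative of f.
Check: d/du[\frac{5 u^{2} e^{- u}}{3} + \frac{23 u e^{- u}}{6} + \frac{23 e^{- u}}{6}] = \frac{\left(- 10 u^{2} - 3 u\right) e^{- u}}{6}, which equals f(u).
F(3/2) = \frac{40}{3 e^{\frac{3}{2}}}; F(-1) = \frac{5 e}{3}.
Integral = F(3/2) - F(-1) = - \frac{5 e}{3} + \frac{40}{3 e^{\frac{3}{2}}}.

Antiderivative: F(u) = \frac{5 u^{2} e^{- u}}{3} + \frac{23 u e^{- u}}{6} + \frac{23 e^{- u}}{6}; value = - \frac{5 e}{3} + \frac{40}{3 e^{\frac{3}{2}}}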